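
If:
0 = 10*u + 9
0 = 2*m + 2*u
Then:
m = 9/10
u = -9/10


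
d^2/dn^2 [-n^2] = -2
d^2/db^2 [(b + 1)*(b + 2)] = 2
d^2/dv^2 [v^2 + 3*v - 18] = 2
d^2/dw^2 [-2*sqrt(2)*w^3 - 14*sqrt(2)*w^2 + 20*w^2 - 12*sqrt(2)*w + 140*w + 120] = -12*sqrt(2)*w - 28*sqrt(2) + 40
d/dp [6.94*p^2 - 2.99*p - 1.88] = 13.88*p - 2.99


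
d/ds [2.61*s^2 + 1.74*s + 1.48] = 5.22*s + 1.74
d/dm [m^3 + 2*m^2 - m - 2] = 3*m^2 + 4*m - 1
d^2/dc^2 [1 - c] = 0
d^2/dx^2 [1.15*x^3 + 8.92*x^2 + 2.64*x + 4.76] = 6.9*x + 17.84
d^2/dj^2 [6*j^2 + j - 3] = 12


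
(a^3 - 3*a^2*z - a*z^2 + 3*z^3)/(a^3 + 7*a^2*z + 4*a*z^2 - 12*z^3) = (a^2 - 2*a*z - 3*z^2)/(a^2 + 8*a*z + 12*z^2)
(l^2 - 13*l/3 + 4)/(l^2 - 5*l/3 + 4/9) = 3*(l - 3)/(3*l - 1)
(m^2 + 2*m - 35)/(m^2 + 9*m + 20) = (m^2 + 2*m - 35)/(m^2 + 9*m + 20)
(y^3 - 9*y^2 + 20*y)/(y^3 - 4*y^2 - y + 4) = y*(y - 5)/(y^2 - 1)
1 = 1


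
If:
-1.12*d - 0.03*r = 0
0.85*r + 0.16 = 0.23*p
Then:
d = -0.0267857142857143*r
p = 3.69565217391304*r + 0.695652173913043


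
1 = 1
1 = 1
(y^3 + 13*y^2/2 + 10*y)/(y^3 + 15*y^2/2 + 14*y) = (2*y + 5)/(2*y + 7)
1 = 1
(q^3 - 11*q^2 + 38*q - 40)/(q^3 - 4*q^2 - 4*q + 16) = (q - 5)/(q + 2)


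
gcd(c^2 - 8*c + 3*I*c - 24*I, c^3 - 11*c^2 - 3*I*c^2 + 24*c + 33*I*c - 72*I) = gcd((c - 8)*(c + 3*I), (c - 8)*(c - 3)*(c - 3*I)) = c - 8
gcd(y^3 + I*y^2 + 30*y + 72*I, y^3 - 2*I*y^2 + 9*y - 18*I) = y + 3*I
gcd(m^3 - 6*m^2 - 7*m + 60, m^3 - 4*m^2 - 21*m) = m + 3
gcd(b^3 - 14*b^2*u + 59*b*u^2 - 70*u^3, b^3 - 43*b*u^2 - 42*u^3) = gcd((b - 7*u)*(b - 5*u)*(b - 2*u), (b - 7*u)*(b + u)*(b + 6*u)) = -b + 7*u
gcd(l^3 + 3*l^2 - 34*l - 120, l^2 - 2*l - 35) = l + 5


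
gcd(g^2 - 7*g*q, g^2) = g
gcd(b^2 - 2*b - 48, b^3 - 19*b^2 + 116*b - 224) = b - 8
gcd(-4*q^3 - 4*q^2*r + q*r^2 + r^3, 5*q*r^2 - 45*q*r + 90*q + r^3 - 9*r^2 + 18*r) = 1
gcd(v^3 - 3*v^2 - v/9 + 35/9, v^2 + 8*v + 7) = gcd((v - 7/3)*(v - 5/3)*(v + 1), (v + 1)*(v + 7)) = v + 1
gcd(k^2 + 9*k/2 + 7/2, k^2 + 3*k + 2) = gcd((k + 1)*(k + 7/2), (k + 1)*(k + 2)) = k + 1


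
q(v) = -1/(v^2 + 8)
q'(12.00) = 0.00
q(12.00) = -0.00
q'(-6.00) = -0.00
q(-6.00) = -0.02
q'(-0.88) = -0.02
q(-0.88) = -0.11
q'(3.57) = 0.02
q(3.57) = -0.05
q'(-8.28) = -0.00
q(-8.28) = -0.01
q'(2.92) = 0.02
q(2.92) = -0.06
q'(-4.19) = -0.01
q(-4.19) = -0.04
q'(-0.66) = -0.02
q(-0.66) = -0.12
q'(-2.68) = -0.02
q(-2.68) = -0.07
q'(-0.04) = -0.00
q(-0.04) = -0.12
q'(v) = 2*v/(v^2 + 8)^2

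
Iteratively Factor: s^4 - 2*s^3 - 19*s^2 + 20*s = (s)*(s^3 - 2*s^2 - 19*s + 20) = s*(s - 1)*(s^2 - s - 20) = s*(s - 1)*(s + 4)*(s - 5)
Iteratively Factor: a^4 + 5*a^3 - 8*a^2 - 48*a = (a + 4)*(a^3 + a^2 - 12*a) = a*(a + 4)*(a^2 + a - 12) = a*(a + 4)^2*(a - 3)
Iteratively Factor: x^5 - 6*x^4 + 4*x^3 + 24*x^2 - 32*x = (x)*(x^4 - 6*x^3 + 4*x^2 + 24*x - 32) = x*(x - 2)*(x^3 - 4*x^2 - 4*x + 16) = x*(x - 4)*(x - 2)*(x^2 - 4) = x*(x - 4)*(x - 2)*(x + 2)*(x - 2)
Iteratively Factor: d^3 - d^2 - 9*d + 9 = (d - 1)*(d^2 - 9) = (d - 1)*(d + 3)*(d - 3)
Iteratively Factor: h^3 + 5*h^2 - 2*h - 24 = (h - 2)*(h^2 + 7*h + 12) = (h - 2)*(h + 4)*(h + 3)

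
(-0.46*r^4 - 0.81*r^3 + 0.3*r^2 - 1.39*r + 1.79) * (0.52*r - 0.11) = -0.2392*r^5 - 0.3706*r^4 + 0.2451*r^3 - 0.7558*r^2 + 1.0837*r - 0.1969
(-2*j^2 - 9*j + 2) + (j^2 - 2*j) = -j^2 - 11*j + 2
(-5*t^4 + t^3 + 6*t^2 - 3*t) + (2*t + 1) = -5*t^4 + t^3 + 6*t^2 - t + 1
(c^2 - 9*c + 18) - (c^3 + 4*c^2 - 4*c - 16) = -c^3 - 3*c^2 - 5*c + 34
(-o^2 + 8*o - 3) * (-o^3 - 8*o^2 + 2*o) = o^5 - 63*o^3 + 40*o^2 - 6*o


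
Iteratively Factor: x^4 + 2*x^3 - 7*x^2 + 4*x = (x + 4)*(x^3 - 2*x^2 + x) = x*(x + 4)*(x^2 - 2*x + 1) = x*(x - 1)*(x + 4)*(x - 1)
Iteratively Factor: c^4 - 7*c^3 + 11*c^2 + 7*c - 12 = (c - 3)*(c^3 - 4*c^2 - c + 4) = (c - 3)*(c + 1)*(c^2 - 5*c + 4) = (c - 4)*(c - 3)*(c + 1)*(c - 1)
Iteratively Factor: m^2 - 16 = (m + 4)*(m - 4)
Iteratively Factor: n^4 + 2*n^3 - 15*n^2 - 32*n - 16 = (n + 4)*(n^3 - 2*n^2 - 7*n - 4) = (n - 4)*(n + 4)*(n^2 + 2*n + 1) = (n - 4)*(n + 1)*(n + 4)*(n + 1)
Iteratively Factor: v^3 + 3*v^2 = (v)*(v^2 + 3*v) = v^2*(v + 3)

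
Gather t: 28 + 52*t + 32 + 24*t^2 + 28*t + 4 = 24*t^2 + 80*t + 64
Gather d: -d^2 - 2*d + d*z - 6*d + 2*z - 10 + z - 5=-d^2 + d*(z - 8) + 3*z - 15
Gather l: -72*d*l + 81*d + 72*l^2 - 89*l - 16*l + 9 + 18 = 81*d + 72*l^2 + l*(-72*d - 105) + 27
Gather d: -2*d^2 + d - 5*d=-2*d^2 - 4*d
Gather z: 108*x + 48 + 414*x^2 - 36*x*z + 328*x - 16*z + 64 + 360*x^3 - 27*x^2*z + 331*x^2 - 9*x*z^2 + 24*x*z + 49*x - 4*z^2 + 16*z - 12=360*x^3 + 745*x^2 + 485*x + z^2*(-9*x - 4) + z*(-27*x^2 - 12*x) + 100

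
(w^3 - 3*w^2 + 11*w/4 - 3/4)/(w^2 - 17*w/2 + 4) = (2*w^2 - 5*w + 3)/(2*(w - 8))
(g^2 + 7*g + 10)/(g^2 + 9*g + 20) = (g + 2)/(g + 4)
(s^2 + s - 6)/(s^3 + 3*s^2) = (s - 2)/s^2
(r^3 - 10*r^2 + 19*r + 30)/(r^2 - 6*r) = r - 4 - 5/r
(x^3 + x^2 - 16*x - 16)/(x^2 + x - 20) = (x^2 + 5*x + 4)/(x + 5)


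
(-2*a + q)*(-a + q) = 2*a^2 - 3*a*q + q^2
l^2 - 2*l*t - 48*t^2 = (l - 8*t)*(l + 6*t)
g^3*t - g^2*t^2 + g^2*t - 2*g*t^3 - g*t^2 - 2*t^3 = (g - 2*t)*(g + t)*(g*t + t)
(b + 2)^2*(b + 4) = b^3 + 8*b^2 + 20*b + 16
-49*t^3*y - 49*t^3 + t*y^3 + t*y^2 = (-7*t + y)*(7*t + y)*(t*y + t)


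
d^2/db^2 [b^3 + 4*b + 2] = 6*b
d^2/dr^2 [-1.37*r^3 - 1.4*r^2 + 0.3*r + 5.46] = -8.22*r - 2.8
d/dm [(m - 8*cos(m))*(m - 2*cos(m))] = 10*m*sin(m) + 2*m - 16*sin(2*m) - 10*cos(m)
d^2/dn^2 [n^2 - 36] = 2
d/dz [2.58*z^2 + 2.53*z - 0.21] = 5.16*z + 2.53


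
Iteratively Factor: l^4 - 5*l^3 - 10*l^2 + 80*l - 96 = (l - 2)*(l^3 - 3*l^2 - 16*l + 48) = (l - 2)*(l + 4)*(l^2 - 7*l + 12) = (l - 3)*(l - 2)*(l + 4)*(l - 4)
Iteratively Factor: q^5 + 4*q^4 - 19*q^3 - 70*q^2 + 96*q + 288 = (q - 3)*(q^4 + 7*q^3 + 2*q^2 - 64*q - 96) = (q - 3)*(q + 4)*(q^3 + 3*q^2 - 10*q - 24) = (q - 3)*(q + 4)^2*(q^2 - q - 6) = (q - 3)*(q + 2)*(q + 4)^2*(q - 3)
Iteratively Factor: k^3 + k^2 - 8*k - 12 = (k - 3)*(k^2 + 4*k + 4) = (k - 3)*(k + 2)*(k + 2)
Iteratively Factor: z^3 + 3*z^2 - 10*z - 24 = (z + 4)*(z^2 - z - 6) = (z - 3)*(z + 4)*(z + 2)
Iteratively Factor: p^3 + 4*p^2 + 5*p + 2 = (p + 1)*(p^2 + 3*p + 2) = (p + 1)*(p + 2)*(p + 1)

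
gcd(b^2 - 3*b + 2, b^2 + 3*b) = 1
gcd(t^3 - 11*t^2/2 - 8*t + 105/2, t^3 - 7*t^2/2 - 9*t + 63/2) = t^2 - t/2 - 21/2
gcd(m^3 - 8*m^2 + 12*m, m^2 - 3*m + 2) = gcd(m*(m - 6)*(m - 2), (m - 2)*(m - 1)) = m - 2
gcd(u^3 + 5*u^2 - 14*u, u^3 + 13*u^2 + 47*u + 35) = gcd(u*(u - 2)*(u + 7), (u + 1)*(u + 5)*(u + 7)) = u + 7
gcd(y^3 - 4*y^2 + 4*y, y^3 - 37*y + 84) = 1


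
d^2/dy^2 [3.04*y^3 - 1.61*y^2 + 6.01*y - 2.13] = 18.24*y - 3.22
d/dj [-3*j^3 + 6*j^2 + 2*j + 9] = -9*j^2 + 12*j + 2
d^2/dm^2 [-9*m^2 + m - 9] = -18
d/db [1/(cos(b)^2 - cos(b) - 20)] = (2*cos(b) - 1)*sin(b)/(sin(b)^2 + cos(b) + 19)^2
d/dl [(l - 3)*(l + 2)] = 2*l - 1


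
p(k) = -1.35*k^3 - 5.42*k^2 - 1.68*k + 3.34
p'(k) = -4.05*k^2 - 10.84*k - 1.68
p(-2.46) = -5.23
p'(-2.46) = 0.48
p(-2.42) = -5.20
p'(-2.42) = 0.83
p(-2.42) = -5.20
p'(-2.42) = 0.83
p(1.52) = -16.48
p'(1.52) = -27.51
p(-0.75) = 2.12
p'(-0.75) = 4.17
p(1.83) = -26.16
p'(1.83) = -35.08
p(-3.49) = 0.57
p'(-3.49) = -13.18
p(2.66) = -64.89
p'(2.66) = -59.17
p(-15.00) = 3365.29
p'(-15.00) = -750.33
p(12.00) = -3130.10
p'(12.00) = -714.96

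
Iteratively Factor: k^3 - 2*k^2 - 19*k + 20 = (k - 1)*(k^2 - k - 20) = (k - 5)*(k - 1)*(k + 4)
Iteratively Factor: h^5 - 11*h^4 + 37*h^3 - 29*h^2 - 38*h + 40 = (h - 4)*(h^4 - 7*h^3 + 9*h^2 + 7*h - 10) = (h - 4)*(h + 1)*(h^3 - 8*h^2 + 17*h - 10) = (h - 5)*(h - 4)*(h + 1)*(h^2 - 3*h + 2) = (h - 5)*(h - 4)*(h - 1)*(h + 1)*(h - 2)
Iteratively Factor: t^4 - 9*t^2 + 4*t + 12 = (t - 2)*(t^3 + 2*t^2 - 5*t - 6) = (t - 2)*(t + 3)*(t^2 - t - 2) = (t - 2)*(t + 1)*(t + 3)*(t - 2)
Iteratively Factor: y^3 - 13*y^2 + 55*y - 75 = (y - 5)*(y^2 - 8*y + 15) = (y - 5)^2*(y - 3)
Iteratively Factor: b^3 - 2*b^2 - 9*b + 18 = (b - 3)*(b^2 + b - 6) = (b - 3)*(b + 3)*(b - 2)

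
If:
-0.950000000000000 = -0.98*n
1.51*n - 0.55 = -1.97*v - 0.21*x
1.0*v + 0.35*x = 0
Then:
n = 0.97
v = -0.67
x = 1.91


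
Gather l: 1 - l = 1 - l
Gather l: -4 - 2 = -6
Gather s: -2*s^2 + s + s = -2*s^2 + 2*s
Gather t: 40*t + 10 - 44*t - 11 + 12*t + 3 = 8*t + 2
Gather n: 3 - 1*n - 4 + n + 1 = 0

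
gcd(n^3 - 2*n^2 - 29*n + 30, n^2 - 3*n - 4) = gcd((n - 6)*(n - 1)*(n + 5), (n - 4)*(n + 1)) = 1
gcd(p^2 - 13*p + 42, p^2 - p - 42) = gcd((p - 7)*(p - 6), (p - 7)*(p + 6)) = p - 7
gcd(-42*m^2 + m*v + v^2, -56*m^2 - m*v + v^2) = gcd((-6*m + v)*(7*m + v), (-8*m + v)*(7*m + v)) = 7*m + v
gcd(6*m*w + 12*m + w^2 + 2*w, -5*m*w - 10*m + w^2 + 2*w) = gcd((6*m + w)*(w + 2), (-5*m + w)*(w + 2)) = w + 2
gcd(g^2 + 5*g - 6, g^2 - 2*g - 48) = g + 6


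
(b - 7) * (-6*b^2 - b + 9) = -6*b^3 + 41*b^2 + 16*b - 63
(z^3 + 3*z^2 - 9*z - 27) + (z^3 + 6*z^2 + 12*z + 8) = 2*z^3 + 9*z^2 + 3*z - 19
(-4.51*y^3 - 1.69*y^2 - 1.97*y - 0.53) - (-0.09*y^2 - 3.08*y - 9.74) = -4.51*y^3 - 1.6*y^2 + 1.11*y + 9.21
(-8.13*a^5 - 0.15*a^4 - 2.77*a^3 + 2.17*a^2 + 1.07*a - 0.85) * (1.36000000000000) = -11.0568*a^5 - 0.204*a^4 - 3.7672*a^3 + 2.9512*a^2 + 1.4552*a - 1.156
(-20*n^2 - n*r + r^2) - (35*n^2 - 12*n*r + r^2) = -55*n^2 + 11*n*r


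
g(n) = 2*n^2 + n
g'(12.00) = 49.00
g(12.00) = 300.00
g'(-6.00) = -23.00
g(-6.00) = 66.00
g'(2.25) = 10.00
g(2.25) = 12.38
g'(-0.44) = -0.76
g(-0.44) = -0.05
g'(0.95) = 4.80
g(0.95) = 2.76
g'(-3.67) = -13.68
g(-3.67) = 23.27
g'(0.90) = 4.60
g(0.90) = 2.52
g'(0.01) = 1.04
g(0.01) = 0.01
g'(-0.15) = 0.40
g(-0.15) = -0.10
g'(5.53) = 23.12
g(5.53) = 66.69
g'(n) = 4*n + 1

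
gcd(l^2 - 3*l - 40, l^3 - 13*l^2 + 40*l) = l - 8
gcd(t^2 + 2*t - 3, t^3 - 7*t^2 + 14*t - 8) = t - 1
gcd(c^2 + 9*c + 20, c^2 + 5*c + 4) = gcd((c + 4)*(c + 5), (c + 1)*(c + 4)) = c + 4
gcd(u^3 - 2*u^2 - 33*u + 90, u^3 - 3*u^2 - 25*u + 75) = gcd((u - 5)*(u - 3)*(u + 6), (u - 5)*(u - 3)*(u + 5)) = u^2 - 8*u + 15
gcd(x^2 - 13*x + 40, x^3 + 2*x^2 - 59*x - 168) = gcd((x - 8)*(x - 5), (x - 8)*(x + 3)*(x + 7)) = x - 8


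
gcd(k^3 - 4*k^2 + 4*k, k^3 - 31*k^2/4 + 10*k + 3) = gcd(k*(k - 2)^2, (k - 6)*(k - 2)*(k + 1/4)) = k - 2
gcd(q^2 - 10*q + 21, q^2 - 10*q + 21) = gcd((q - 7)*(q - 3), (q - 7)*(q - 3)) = q^2 - 10*q + 21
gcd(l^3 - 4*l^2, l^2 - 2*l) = l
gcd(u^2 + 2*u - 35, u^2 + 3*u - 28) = u + 7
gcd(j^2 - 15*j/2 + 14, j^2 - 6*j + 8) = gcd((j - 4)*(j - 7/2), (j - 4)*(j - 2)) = j - 4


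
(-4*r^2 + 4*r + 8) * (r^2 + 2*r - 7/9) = -4*r^4 - 4*r^3 + 172*r^2/9 + 116*r/9 - 56/9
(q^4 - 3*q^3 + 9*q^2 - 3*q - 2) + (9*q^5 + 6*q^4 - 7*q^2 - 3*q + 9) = 9*q^5 + 7*q^4 - 3*q^3 + 2*q^2 - 6*q + 7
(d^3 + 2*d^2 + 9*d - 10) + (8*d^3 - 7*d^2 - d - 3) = 9*d^3 - 5*d^2 + 8*d - 13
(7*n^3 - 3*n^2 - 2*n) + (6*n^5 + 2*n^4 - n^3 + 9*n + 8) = 6*n^5 + 2*n^4 + 6*n^3 - 3*n^2 + 7*n + 8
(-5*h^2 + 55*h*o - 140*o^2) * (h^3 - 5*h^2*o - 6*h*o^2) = -5*h^5 + 80*h^4*o - 385*h^3*o^2 + 370*h^2*o^3 + 840*h*o^4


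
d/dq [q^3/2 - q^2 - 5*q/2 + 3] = 3*q^2/2 - 2*q - 5/2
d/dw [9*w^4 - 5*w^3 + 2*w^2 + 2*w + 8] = 36*w^3 - 15*w^2 + 4*w + 2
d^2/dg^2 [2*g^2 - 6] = 4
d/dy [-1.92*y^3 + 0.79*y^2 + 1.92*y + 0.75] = -5.76*y^2 + 1.58*y + 1.92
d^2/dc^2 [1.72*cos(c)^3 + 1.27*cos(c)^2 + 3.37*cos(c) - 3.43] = -4.66*cos(c) - 2.54*cos(2*c) - 3.87*cos(3*c)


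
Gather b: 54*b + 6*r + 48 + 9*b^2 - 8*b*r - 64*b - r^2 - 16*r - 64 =9*b^2 + b*(-8*r - 10) - r^2 - 10*r - 16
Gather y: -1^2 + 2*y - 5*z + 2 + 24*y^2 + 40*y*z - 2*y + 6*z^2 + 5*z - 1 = 24*y^2 + 40*y*z + 6*z^2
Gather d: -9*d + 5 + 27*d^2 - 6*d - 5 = 27*d^2 - 15*d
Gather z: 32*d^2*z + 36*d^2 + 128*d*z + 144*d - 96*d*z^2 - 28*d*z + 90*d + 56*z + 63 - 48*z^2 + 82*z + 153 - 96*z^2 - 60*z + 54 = 36*d^2 + 234*d + z^2*(-96*d - 144) + z*(32*d^2 + 100*d + 78) + 270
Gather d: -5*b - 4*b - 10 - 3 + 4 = -9*b - 9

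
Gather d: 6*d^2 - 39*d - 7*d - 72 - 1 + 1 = 6*d^2 - 46*d - 72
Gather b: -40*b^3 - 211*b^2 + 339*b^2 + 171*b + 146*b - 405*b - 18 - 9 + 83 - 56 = -40*b^3 + 128*b^2 - 88*b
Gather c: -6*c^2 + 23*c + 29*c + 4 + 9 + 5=-6*c^2 + 52*c + 18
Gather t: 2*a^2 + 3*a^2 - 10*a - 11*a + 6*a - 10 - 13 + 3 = 5*a^2 - 15*a - 20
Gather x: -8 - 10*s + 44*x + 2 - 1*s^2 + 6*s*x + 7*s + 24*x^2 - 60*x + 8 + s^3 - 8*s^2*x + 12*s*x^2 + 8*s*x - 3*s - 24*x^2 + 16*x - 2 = s^3 - s^2 + 12*s*x^2 - 6*s + x*(-8*s^2 + 14*s)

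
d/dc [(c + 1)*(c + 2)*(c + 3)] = 3*c^2 + 12*c + 11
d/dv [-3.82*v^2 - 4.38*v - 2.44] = -7.64*v - 4.38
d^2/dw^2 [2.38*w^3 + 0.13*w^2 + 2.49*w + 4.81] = 14.28*w + 0.26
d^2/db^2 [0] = 0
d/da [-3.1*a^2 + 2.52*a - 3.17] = 2.52 - 6.2*a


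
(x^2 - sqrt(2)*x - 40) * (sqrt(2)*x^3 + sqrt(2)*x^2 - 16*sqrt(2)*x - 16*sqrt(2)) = sqrt(2)*x^5 - 2*x^4 + sqrt(2)*x^4 - 56*sqrt(2)*x^3 - 2*x^3 - 56*sqrt(2)*x^2 + 32*x^2 + 32*x + 640*sqrt(2)*x + 640*sqrt(2)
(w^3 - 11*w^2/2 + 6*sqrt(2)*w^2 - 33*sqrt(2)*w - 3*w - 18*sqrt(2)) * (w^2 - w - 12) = w^5 - 13*w^4/2 + 6*sqrt(2)*w^4 - 39*sqrt(2)*w^3 - 19*w^3/2 - 57*sqrt(2)*w^2 + 69*w^2 + 36*w + 414*sqrt(2)*w + 216*sqrt(2)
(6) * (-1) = -6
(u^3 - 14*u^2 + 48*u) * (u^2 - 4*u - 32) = u^5 - 18*u^4 + 72*u^3 + 256*u^2 - 1536*u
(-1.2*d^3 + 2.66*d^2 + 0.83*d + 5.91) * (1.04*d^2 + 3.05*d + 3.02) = -1.248*d^5 - 0.893599999999999*d^4 + 5.3522*d^3 + 16.7111*d^2 + 20.5321*d + 17.8482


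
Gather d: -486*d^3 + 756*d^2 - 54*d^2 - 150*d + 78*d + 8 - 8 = -486*d^3 + 702*d^2 - 72*d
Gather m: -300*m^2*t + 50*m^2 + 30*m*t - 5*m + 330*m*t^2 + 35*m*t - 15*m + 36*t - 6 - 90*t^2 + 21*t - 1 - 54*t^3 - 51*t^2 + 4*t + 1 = m^2*(50 - 300*t) + m*(330*t^2 + 65*t - 20) - 54*t^3 - 141*t^2 + 61*t - 6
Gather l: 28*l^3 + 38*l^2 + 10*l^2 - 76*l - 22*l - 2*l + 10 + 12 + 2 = 28*l^3 + 48*l^2 - 100*l + 24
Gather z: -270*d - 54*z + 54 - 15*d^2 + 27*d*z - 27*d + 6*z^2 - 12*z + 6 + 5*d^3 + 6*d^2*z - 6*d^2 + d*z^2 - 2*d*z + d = 5*d^3 - 21*d^2 - 296*d + z^2*(d + 6) + z*(6*d^2 + 25*d - 66) + 60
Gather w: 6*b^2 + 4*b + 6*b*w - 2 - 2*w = 6*b^2 + 4*b + w*(6*b - 2) - 2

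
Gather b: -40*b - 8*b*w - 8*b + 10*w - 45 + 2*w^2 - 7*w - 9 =b*(-8*w - 48) + 2*w^2 + 3*w - 54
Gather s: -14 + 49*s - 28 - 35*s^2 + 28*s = -35*s^2 + 77*s - 42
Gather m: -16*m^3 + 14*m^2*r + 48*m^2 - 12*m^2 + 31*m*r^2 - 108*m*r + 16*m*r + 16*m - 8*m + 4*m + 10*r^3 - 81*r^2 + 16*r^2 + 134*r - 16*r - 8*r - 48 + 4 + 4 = -16*m^3 + m^2*(14*r + 36) + m*(31*r^2 - 92*r + 12) + 10*r^3 - 65*r^2 + 110*r - 40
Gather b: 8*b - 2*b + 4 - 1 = 6*b + 3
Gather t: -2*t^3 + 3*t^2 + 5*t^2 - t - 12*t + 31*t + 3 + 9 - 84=-2*t^3 + 8*t^2 + 18*t - 72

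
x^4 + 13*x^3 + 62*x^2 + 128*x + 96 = (x + 2)*(x + 3)*(x + 4)^2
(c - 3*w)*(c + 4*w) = c^2 + c*w - 12*w^2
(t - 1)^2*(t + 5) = t^3 + 3*t^2 - 9*t + 5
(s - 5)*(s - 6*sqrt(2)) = s^2 - 6*sqrt(2)*s - 5*s + 30*sqrt(2)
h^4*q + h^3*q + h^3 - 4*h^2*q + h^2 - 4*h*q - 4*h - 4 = (h - 2)*(h + 1)*(h + 2)*(h*q + 1)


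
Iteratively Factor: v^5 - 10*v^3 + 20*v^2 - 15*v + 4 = (v - 1)*(v^4 + v^3 - 9*v^2 + 11*v - 4) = (v - 1)*(v + 4)*(v^3 - 3*v^2 + 3*v - 1) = (v - 1)^2*(v + 4)*(v^2 - 2*v + 1) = (v - 1)^3*(v + 4)*(v - 1)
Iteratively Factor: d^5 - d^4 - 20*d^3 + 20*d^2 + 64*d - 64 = (d - 1)*(d^4 - 20*d^2 + 64) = (d - 1)*(d + 2)*(d^3 - 2*d^2 - 16*d + 32) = (d - 1)*(d + 2)*(d + 4)*(d^2 - 6*d + 8) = (d - 2)*(d - 1)*(d + 2)*(d + 4)*(d - 4)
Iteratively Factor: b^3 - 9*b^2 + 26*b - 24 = (b - 2)*(b^2 - 7*b + 12) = (b - 4)*(b - 2)*(b - 3)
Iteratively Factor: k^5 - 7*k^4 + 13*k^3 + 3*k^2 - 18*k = (k - 3)*(k^4 - 4*k^3 + k^2 + 6*k) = (k - 3)*(k + 1)*(k^3 - 5*k^2 + 6*k) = (k - 3)^2*(k + 1)*(k^2 - 2*k) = k*(k - 3)^2*(k + 1)*(k - 2)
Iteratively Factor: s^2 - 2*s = (s)*(s - 2)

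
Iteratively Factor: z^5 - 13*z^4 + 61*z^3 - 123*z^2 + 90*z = (z - 3)*(z^4 - 10*z^3 + 31*z^2 - 30*z) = (z - 3)^2*(z^3 - 7*z^2 + 10*z) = (z - 3)^2*(z - 2)*(z^2 - 5*z) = z*(z - 3)^2*(z - 2)*(z - 5)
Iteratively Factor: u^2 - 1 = (u + 1)*(u - 1)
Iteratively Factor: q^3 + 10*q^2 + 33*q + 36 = (q + 4)*(q^2 + 6*q + 9) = (q + 3)*(q + 4)*(q + 3)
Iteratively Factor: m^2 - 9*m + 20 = (m - 4)*(m - 5)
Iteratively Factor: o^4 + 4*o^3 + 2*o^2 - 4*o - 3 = (o - 1)*(o^3 + 5*o^2 + 7*o + 3) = (o - 1)*(o + 1)*(o^2 + 4*o + 3) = (o - 1)*(o + 1)^2*(o + 3)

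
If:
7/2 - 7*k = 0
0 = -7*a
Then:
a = 0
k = 1/2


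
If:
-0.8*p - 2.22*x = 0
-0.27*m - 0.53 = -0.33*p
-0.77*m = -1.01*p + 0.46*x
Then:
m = -9.84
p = -6.44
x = 2.32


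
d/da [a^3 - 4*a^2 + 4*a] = 3*a^2 - 8*a + 4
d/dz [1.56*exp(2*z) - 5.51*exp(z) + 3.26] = (3.12*exp(z) - 5.51)*exp(z)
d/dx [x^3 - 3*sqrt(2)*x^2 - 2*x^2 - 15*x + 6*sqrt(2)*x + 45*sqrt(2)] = 3*x^2 - 6*sqrt(2)*x - 4*x - 15 + 6*sqrt(2)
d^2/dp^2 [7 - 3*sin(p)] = 3*sin(p)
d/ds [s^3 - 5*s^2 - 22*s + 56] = 3*s^2 - 10*s - 22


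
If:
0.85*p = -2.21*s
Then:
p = -2.6*s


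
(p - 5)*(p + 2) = p^2 - 3*p - 10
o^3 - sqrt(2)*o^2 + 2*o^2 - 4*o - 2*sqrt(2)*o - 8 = (o + 2)*(o - 2*sqrt(2))*(o + sqrt(2))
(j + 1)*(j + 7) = j^2 + 8*j + 7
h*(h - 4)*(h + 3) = h^3 - h^2 - 12*h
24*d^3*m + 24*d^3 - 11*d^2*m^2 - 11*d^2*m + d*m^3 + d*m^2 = (-8*d + m)*(-3*d + m)*(d*m + d)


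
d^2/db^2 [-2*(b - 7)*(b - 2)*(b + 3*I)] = -12*b + 36 - 12*I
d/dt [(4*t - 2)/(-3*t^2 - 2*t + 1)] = 12*t*(t - 1)/(9*t^4 + 12*t^3 - 2*t^2 - 4*t + 1)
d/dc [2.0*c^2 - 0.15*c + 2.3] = 4.0*c - 0.15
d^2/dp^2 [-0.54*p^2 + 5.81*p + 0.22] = -1.08000000000000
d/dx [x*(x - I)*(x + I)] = 3*x^2 + 1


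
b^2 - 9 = (b - 3)*(b + 3)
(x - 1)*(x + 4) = x^2 + 3*x - 4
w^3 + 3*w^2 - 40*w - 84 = (w - 6)*(w + 2)*(w + 7)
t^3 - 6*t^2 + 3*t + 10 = (t - 5)*(t - 2)*(t + 1)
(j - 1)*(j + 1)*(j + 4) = j^3 + 4*j^2 - j - 4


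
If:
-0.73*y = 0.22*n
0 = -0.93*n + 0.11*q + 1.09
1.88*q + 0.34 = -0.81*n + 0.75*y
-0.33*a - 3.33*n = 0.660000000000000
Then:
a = -12.90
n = 1.08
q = -0.78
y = -0.33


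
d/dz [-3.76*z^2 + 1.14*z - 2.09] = 1.14 - 7.52*z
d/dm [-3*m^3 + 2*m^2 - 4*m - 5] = -9*m^2 + 4*m - 4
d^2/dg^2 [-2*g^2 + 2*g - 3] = -4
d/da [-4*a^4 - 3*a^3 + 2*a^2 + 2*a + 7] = -16*a^3 - 9*a^2 + 4*a + 2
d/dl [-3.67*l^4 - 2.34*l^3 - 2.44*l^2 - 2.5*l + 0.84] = -14.68*l^3 - 7.02*l^2 - 4.88*l - 2.5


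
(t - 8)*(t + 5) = t^2 - 3*t - 40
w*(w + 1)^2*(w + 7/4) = w^4 + 15*w^3/4 + 9*w^2/2 + 7*w/4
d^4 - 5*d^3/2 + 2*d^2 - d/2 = d*(d - 1)^2*(d - 1/2)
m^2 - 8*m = m*(m - 8)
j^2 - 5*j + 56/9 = (j - 8/3)*(j - 7/3)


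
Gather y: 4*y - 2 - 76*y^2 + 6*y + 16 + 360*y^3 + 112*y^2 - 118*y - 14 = 360*y^3 + 36*y^2 - 108*y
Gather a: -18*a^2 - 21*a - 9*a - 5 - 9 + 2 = -18*a^2 - 30*a - 12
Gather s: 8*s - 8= 8*s - 8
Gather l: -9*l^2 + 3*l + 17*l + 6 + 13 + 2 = -9*l^2 + 20*l + 21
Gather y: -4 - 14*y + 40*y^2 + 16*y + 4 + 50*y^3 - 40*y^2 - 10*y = 50*y^3 - 8*y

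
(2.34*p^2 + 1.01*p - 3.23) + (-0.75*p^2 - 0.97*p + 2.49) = 1.59*p^2 + 0.04*p - 0.74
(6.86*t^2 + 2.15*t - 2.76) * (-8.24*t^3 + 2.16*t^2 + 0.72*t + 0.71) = -56.5264*t^5 - 2.8984*t^4 + 32.3256*t^3 + 0.457*t^2 - 0.4607*t - 1.9596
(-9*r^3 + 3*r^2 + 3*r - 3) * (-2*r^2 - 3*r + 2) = 18*r^5 + 21*r^4 - 33*r^3 + 3*r^2 + 15*r - 6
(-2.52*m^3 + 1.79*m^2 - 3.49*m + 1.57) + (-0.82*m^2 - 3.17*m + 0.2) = -2.52*m^3 + 0.97*m^2 - 6.66*m + 1.77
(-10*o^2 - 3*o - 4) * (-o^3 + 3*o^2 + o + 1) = 10*o^5 - 27*o^4 - 15*o^3 - 25*o^2 - 7*o - 4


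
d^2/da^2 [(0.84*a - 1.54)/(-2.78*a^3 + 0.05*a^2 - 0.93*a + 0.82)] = (-38.951136*a^5 + 143.521392*a^4 + 0.914311999999992*a^3 + 0.933828000000013*a^2 + 20.840484*a + 1.256444)/(21.484952*a^9 - 1.15926*a^8 + 21.583086*a^7 - 19.787609*a^6 + 7.904121*a^5 - 12.856053*a^4 + 6.640953*a^3 - 2.228514*a^2 + 1.875996*a - 0.551368)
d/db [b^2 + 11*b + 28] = 2*b + 11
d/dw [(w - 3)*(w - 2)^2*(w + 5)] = 4*w^3 - 6*w^2 - 38*w + 68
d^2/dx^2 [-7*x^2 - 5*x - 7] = -14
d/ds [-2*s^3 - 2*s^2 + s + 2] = -6*s^2 - 4*s + 1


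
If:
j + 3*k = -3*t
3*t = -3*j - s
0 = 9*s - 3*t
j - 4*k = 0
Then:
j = 0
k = 0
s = 0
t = 0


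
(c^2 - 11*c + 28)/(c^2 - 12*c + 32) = (c - 7)/(c - 8)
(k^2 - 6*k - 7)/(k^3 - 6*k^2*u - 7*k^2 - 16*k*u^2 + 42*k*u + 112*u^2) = (-k - 1)/(-k^2 + 6*k*u + 16*u^2)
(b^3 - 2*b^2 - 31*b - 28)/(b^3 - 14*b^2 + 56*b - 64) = (b^3 - 2*b^2 - 31*b - 28)/(b^3 - 14*b^2 + 56*b - 64)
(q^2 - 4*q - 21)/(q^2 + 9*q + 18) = (q - 7)/(q + 6)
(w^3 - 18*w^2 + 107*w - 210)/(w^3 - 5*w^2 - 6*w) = (w^2 - 12*w + 35)/(w*(w + 1))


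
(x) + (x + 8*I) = 2*x + 8*I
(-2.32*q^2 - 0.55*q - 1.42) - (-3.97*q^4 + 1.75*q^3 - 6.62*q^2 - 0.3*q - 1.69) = 3.97*q^4 - 1.75*q^3 + 4.3*q^2 - 0.25*q + 0.27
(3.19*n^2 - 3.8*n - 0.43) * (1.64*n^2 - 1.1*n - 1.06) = 5.2316*n^4 - 9.741*n^3 + 0.0933999999999999*n^2 + 4.501*n + 0.4558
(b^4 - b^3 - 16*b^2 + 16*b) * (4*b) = 4*b^5 - 4*b^4 - 64*b^3 + 64*b^2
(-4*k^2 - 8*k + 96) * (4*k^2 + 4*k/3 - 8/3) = -16*k^4 - 112*k^3/3 + 384*k^2 + 448*k/3 - 256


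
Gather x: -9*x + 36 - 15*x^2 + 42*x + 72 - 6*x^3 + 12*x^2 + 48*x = -6*x^3 - 3*x^2 + 81*x + 108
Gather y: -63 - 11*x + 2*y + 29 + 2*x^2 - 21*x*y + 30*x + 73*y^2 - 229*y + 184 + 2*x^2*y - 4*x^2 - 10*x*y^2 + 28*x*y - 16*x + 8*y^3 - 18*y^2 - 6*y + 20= -2*x^2 + 3*x + 8*y^3 + y^2*(55 - 10*x) + y*(2*x^2 + 7*x - 233) + 170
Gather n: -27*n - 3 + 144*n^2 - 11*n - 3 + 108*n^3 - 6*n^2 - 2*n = 108*n^3 + 138*n^2 - 40*n - 6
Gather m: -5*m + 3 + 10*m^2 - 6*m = 10*m^2 - 11*m + 3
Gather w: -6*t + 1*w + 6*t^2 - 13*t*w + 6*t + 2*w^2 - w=6*t^2 - 13*t*w + 2*w^2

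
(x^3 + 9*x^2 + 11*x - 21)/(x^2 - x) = x + 10 + 21/x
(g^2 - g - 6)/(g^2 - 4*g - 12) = (g - 3)/(g - 6)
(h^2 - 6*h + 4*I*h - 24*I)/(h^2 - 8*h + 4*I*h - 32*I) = (h - 6)/(h - 8)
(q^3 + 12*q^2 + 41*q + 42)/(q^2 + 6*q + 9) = (q^2 + 9*q + 14)/(q + 3)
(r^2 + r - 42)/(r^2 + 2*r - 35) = (r - 6)/(r - 5)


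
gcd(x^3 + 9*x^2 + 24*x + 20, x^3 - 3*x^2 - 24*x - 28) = x^2 + 4*x + 4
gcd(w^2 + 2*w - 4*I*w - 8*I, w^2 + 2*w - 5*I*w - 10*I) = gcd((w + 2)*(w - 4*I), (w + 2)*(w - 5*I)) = w + 2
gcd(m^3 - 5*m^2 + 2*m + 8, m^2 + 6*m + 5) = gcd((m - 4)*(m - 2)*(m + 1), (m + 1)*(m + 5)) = m + 1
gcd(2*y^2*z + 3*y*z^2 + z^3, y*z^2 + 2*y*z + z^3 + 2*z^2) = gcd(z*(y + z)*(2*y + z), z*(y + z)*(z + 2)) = y*z + z^2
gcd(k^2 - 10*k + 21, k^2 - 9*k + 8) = 1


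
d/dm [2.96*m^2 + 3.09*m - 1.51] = 5.92*m + 3.09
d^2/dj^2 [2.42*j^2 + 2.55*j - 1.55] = 4.84000000000000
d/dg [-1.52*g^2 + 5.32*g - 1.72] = 5.32 - 3.04*g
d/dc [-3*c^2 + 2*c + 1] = 2 - 6*c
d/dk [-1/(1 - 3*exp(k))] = -3*exp(k)/(3*exp(k) - 1)^2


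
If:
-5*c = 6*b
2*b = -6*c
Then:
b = 0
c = 0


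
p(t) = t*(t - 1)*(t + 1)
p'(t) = t*(t - 1) + t*(t + 1) + (t - 1)*(t + 1) = 3*t^2 - 1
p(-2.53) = -13.66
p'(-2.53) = 18.20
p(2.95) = 22.72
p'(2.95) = 25.11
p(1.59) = 2.43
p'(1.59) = 6.58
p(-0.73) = 0.34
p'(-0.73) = 0.60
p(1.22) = 0.60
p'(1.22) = 3.47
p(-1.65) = -2.84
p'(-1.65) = 7.17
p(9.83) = 940.03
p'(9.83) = 288.89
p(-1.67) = -2.99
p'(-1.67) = 7.37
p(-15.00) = -3360.00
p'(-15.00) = 674.00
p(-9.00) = -720.00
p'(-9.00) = 242.00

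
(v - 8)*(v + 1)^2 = v^3 - 6*v^2 - 15*v - 8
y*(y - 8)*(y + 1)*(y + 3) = y^4 - 4*y^3 - 29*y^2 - 24*y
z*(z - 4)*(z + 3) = z^3 - z^2 - 12*z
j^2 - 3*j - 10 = (j - 5)*(j + 2)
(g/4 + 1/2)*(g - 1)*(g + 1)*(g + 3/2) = g^4/4 + 7*g^3/8 + g^2/2 - 7*g/8 - 3/4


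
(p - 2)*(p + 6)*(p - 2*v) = p^3 - 2*p^2*v + 4*p^2 - 8*p*v - 12*p + 24*v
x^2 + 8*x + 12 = (x + 2)*(x + 6)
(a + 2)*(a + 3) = a^2 + 5*a + 6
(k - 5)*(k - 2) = k^2 - 7*k + 10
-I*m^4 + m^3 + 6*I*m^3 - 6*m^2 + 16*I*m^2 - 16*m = m*(m - 8)*(m + 2)*(-I*m + 1)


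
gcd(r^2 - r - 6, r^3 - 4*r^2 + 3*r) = r - 3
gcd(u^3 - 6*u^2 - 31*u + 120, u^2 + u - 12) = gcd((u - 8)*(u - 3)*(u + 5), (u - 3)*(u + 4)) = u - 3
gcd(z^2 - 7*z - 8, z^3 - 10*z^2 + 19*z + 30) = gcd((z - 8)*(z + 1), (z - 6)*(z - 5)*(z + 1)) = z + 1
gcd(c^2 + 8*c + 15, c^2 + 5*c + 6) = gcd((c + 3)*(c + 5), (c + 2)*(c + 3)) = c + 3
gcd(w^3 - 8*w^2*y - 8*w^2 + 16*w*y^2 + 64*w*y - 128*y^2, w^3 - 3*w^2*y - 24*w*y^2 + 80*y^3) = w^2 - 8*w*y + 16*y^2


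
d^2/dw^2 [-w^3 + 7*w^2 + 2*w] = 14 - 6*w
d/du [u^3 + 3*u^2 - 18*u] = 3*u^2 + 6*u - 18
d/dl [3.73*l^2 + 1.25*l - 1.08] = 7.46*l + 1.25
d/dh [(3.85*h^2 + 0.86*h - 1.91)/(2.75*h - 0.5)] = (10.5875*h^2 - 3.85*h + 4.8225)/(7.5625*h^2 - 2.75*h + 0.25)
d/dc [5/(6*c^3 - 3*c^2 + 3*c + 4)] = 15*(-6*c^2 + 2*c - 1)/(6*c^3 - 3*c^2 + 3*c + 4)^2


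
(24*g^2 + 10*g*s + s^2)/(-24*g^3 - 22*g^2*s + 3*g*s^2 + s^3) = (4*g + s)/(-4*g^2 - 3*g*s + s^2)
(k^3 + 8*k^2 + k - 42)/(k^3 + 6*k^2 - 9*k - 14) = (k + 3)/(k + 1)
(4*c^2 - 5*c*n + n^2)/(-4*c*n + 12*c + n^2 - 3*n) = (-c + n)/(n - 3)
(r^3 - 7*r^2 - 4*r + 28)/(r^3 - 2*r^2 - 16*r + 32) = (r^2 - 5*r - 14)/(r^2 - 16)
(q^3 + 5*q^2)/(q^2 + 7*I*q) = q*(q + 5)/(q + 7*I)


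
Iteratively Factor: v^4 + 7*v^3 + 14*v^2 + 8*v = (v)*(v^3 + 7*v^2 + 14*v + 8) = v*(v + 4)*(v^2 + 3*v + 2) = v*(v + 1)*(v + 4)*(v + 2)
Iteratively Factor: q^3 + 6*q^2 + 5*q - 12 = (q + 4)*(q^2 + 2*q - 3) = (q - 1)*(q + 4)*(q + 3)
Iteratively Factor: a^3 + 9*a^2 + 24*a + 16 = (a + 1)*(a^2 + 8*a + 16) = (a + 1)*(a + 4)*(a + 4)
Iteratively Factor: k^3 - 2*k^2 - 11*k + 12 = (k - 4)*(k^2 + 2*k - 3) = (k - 4)*(k + 3)*(k - 1)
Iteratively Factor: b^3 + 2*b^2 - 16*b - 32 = (b - 4)*(b^2 + 6*b + 8) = (b - 4)*(b + 4)*(b + 2)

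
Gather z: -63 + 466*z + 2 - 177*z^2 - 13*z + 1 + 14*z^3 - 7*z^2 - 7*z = 14*z^3 - 184*z^2 + 446*z - 60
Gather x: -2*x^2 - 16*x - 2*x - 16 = -2*x^2 - 18*x - 16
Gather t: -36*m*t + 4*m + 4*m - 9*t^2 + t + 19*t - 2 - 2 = 8*m - 9*t^2 + t*(20 - 36*m) - 4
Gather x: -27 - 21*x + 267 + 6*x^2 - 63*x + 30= 6*x^2 - 84*x + 270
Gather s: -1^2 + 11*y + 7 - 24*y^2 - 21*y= -24*y^2 - 10*y + 6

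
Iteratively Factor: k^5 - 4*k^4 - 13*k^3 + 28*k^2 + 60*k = (k - 3)*(k^4 - k^3 - 16*k^2 - 20*k) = (k - 3)*(k + 2)*(k^3 - 3*k^2 - 10*k) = k*(k - 3)*(k + 2)*(k^2 - 3*k - 10) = k*(k - 5)*(k - 3)*(k + 2)*(k + 2)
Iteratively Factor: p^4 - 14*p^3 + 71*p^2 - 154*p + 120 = (p - 5)*(p^3 - 9*p^2 + 26*p - 24) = (p - 5)*(p - 2)*(p^2 - 7*p + 12) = (p - 5)*(p - 4)*(p - 2)*(p - 3)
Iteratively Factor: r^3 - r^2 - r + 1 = (r - 1)*(r^2 - 1) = (r - 1)*(r + 1)*(r - 1)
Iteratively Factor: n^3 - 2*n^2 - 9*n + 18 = (n - 3)*(n^2 + n - 6) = (n - 3)*(n - 2)*(n + 3)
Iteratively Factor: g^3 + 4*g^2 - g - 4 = (g + 1)*(g^2 + 3*g - 4) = (g - 1)*(g + 1)*(g + 4)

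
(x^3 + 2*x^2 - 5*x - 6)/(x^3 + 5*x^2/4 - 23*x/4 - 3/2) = 4*(x + 1)/(4*x + 1)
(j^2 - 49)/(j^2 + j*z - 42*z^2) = (j^2 - 49)/(j^2 + j*z - 42*z^2)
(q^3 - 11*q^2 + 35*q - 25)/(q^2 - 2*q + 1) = (q^2 - 10*q + 25)/(q - 1)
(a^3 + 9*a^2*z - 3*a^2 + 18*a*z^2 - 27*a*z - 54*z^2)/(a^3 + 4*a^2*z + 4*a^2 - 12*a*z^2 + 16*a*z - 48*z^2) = (-a^2 - 3*a*z + 3*a + 9*z)/(-a^2 + 2*a*z - 4*a + 8*z)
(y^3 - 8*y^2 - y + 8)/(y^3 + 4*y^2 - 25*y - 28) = (y^2 - 9*y + 8)/(y^2 + 3*y - 28)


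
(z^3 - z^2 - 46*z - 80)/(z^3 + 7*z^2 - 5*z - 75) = (z^2 - 6*z - 16)/(z^2 + 2*z - 15)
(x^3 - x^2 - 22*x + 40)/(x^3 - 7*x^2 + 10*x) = (x^2 + x - 20)/(x*(x - 5))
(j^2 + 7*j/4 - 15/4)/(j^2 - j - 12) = (j - 5/4)/(j - 4)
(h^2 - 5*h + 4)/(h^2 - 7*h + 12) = (h - 1)/(h - 3)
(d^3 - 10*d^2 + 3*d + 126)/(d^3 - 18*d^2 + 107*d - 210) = (d + 3)/(d - 5)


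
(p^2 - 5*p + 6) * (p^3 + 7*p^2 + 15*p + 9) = p^5 + 2*p^4 - 14*p^3 - 24*p^2 + 45*p + 54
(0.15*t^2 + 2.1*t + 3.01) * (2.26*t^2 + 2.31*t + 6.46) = 0.339*t^4 + 5.0925*t^3 + 12.6226*t^2 + 20.5191*t + 19.4446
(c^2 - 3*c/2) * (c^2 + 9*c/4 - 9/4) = c^4 + 3*c^3/4 - 45*c^2/8 + 27*c/8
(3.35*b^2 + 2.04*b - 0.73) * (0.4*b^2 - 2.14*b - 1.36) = 1.34*b^4 - 6.353*b^3 - 9.2136*b^2 - 1.2122*b + 0.9928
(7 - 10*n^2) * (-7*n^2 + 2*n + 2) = 70*n^4 - 20*n^3 - 69*n^2 + 14*n + 14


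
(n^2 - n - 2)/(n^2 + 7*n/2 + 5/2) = 2*(n - 2)/(2*n + 5)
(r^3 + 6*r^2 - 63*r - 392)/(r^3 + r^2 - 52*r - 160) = (r^2 + 14*r + 49)/(r^2 + 9*r + 20)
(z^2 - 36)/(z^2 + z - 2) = (z^2 - 36)/(z^2 + z - 2)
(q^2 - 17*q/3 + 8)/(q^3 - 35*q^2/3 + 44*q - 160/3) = (q - 3)/(q^2 - 9*q + 20)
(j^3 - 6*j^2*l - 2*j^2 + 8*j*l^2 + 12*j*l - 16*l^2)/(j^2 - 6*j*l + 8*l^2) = j - 2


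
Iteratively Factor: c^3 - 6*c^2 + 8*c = (c)*(c^2 - 6*c + 8) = c*(c - 2)*(c - 4)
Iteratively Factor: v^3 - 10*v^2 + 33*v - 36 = (v - 3)*(v^2 - 7*v + 12) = (v - 3)^2*(v - 4)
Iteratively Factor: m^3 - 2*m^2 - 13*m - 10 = (m - 5)*(m^2 + 3*m + 2) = (m - 5)*(m + 2)*(m + 1)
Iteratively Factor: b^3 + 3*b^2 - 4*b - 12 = (b + 3)*(b^2 - 4) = (b + 2)*(b + 3)*(b - 2)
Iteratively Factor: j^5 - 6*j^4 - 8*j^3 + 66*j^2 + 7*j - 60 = (j - 5)*(j^4 - j^3 - 13*j^2 + j + 12) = (j - 5)*(j + 3)*(j^3 - 4*j^2 - j + 4) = (j - 5)*(j + 1)*(j + 3)*(j^2 - 5*j + 4) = (j - 5)*(j - 1)*(j + 1)*(j + 3)*(j - 4)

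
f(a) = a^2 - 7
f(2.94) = 1.64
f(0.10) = -6.99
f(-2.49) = -0.80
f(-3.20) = 3.24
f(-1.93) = -3.28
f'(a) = 2*a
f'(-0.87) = -1.74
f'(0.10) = 0.20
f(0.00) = -7.00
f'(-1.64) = -3.28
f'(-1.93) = -3.86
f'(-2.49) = -4.98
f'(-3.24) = -6.48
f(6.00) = 29.00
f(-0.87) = -6.24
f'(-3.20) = -6.40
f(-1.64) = -4.31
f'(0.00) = 0.00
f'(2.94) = 5.88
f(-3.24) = 3.50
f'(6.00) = 12.00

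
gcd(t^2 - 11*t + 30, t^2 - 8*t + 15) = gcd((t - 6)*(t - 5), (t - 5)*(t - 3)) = t - 5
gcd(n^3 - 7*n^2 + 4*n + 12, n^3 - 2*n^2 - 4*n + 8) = n - 2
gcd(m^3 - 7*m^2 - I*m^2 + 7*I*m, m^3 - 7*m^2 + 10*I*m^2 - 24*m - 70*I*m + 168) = m - 7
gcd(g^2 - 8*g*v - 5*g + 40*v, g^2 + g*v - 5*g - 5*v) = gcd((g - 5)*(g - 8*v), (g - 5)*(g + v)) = g - 5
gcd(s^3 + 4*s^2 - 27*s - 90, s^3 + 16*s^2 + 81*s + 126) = s^2 + 9*s + 18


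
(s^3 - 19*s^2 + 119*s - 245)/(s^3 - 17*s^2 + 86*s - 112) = (s^2 - 12*s + 35)/(s^2 - 10*s + 16)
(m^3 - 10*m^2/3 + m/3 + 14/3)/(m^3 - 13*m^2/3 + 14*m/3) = (m + 1)/m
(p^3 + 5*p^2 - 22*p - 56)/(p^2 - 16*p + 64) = (p^3 + 5*p^2 - 22*p - 56)/(p^2 - 16*p + 64)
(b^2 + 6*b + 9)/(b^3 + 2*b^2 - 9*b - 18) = (b + 3)/(b^2 - b - 6)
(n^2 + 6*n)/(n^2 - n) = (n + 6)/(n - 1)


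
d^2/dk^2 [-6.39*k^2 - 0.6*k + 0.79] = -12.7800000000000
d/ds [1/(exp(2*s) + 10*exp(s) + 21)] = 2*(-exp(s) - 5)*exp(s)/(exp(2*s) + 10*exp(s) + 21)^2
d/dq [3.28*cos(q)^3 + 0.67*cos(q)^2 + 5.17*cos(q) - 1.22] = (9.84*sin(q)^2 - 1.34*cos(q) - 15.01)*sin(q)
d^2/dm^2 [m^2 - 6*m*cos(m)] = 6*m*cos(m) + 12*sin(m) + 2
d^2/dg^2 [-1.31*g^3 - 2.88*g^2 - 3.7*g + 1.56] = -7.86*g - 5.76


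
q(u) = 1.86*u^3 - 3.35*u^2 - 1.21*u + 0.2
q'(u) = 5.58*u^2 - 6.7*u - 1.21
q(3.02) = 17.22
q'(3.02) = 29.45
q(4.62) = 106.52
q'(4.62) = 86.94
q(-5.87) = -484.34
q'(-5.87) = 230.39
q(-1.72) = -17.09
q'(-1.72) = 26.82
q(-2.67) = -55.85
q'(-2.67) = 56.46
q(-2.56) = -49.86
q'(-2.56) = 52.51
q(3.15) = 21.28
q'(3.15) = 33.05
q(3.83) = 50.92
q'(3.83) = 54.98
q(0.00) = 0.20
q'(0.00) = -1.21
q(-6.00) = -514.90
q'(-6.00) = 239.87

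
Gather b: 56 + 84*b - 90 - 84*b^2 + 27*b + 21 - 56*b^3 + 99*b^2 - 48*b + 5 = -56*b^3 + 15*b^2 + 63*b - 8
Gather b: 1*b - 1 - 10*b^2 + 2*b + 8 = -10*b^2 + 3*b + 7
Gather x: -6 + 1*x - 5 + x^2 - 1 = x^2 + x - 12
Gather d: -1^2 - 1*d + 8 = 7 - d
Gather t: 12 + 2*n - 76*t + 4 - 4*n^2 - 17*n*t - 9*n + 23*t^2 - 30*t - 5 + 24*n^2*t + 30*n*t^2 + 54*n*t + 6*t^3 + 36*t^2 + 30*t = -4*n^2 - 7*n + 6*t^3 + t^2*(30*n + 59) + t*(24*n^2 + 37*n - 76) + 11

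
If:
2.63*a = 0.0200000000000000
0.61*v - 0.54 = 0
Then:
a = 0.01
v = 0.89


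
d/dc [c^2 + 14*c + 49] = 2*c + 14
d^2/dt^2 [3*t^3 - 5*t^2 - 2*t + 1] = 18*t - 10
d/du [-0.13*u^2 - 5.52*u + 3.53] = -0.26*u - 5.52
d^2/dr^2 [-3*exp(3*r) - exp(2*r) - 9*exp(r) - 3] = (-27*exp(2*r) - 4*exp(r) - 9)*exp(r)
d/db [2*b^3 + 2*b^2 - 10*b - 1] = 6*b^2 + 4*b - 10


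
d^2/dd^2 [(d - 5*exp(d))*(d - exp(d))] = -6*d*exp(d) + 20*exp(2*d) - 12*exp(d) + 2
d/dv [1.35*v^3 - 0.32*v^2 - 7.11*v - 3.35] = 4.05*v^2 - 0.64*v - 7.11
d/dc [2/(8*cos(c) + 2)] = 4*sin(c)/(4*cos(c) + 1)^2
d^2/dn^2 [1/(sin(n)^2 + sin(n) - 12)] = (-4*sin(n)^4 - 3*sin(n)^3 - 43*sin(n)^2 - 6*sin(n) + 26)/(sin(n)^2 + sin(n) - 12)^3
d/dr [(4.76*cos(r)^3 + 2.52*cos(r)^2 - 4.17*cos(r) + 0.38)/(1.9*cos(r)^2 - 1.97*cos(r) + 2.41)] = (-9.044*cos(r)^4 + 18.7544*cos(r)^3 - 37.3734*cos(r)^2 - 10.7024*cos(r) + 9.3011)*sin(r)/(3.61*cos(r)^4 - 7.486*cos(r)^3 + 13.0389*cos(r)^2 - 9.4954*cos(r) + 5.8081)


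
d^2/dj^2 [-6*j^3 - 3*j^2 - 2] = -36*j - 6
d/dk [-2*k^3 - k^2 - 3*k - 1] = -6*k^2 - 2*k - 3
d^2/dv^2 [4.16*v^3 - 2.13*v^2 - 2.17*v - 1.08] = 24.96*v - 4.26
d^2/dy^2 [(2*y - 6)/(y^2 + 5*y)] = 4*(y^3 - 9*y^2 - 45*y - 75)/(y^3*(y^3 + 15*y^2 + 75*y + 125))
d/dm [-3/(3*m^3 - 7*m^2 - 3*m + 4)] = 3*(9*m^2 - 14*m - 3)/(3*m^3 - 7*m^2 - 3*m + 4)^2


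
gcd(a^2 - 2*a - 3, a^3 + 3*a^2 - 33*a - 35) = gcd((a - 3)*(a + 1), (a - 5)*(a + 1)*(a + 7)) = a + 1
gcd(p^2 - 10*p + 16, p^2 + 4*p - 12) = p - 2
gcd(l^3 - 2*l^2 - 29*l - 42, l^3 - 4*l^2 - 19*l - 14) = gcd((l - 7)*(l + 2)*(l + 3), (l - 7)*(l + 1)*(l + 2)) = l^2 - 5*l - 14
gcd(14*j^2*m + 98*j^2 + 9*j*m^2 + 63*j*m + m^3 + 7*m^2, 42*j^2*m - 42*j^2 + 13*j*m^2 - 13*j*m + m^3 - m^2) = 7*j + m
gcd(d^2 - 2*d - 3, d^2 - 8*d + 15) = d - 3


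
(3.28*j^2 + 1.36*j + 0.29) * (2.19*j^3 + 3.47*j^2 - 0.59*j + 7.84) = 7.1832*j^5 + 14.36*j^4 + 3.4191*j^3 + 25.9191*j^2 + 10.4913*j + 2.2736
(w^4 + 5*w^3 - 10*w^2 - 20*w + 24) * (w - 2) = w^5 + 3*w^4 - 20*w^3 + 64*w - 48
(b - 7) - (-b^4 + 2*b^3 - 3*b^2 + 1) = b^4 - 2*b^3 + 3*b^2 + b - 8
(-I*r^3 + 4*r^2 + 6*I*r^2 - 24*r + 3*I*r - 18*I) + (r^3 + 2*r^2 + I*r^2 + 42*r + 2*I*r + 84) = r^3 - I*r^3 + 6*r^2 + 7*I*r^2 + 18*r + 5*I*r + 84 - 18*I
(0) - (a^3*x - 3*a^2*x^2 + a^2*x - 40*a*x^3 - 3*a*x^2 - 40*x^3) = -a^3*x + 3*a^2*x^2 - a^2*x + 40*a*x^3 + 3*a*x^2 + 40*x^3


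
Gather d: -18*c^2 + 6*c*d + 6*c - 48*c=-18*c^2 + 6*c*d - 42*c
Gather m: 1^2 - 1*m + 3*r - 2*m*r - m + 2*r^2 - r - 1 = m*(-2*r - 2) + 2*r^2 + 2*r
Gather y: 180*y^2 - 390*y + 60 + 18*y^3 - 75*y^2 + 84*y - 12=18*y^3 + 105*y^2 - 306*y + 48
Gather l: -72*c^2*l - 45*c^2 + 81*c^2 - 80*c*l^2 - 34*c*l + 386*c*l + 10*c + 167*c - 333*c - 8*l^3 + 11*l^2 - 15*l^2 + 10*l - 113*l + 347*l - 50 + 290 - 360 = 36*c^2 - 156*c - 8*l^3 + l^2*(-80*c - 4) + l*(-72*c^2 + 352*c + 244) - 120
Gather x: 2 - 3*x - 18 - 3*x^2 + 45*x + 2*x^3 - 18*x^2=2*x^3 - 21*x^2 + 42*x - 16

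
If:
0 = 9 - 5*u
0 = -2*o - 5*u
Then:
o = -9/2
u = 9/5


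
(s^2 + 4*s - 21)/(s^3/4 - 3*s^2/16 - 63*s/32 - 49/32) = 32*(-s^2 - 4*s + 21)/(-8*s^3 + 6*s^2 + 63*s + 49)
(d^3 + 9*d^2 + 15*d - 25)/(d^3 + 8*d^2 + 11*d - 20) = (d + 5)/(d + 4)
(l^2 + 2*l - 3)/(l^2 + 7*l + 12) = (l - 1)/(l + 4)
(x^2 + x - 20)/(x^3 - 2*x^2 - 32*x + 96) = (x + 5)/(x^2 + 2*x - 24)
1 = 1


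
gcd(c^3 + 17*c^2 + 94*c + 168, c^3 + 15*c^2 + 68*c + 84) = c^2 + 13*c + 42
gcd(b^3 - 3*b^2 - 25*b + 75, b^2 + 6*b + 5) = b + 5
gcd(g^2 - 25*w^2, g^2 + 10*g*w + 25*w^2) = g + 5*w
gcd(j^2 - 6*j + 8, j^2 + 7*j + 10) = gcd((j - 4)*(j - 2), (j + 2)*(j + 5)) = 1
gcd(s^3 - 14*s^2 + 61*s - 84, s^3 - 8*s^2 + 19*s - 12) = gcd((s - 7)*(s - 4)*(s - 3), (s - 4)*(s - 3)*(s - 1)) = s^2 - 7*s + 12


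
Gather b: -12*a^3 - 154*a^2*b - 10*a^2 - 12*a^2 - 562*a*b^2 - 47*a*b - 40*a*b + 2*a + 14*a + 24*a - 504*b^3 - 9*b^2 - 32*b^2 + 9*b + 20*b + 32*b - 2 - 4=-12*a^3 - 22*a^2 + 40*a - 504*b^3 + b^2*(-562*a - 41) + b*(-154*a^2 - 87*a + 61) - 6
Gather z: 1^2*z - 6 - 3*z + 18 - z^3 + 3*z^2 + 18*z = -z^3 + 3*z^2 + 16*z + 12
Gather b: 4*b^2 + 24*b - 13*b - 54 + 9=4*b^2 + 11*b - 45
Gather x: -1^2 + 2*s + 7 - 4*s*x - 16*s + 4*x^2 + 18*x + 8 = -14*s + 4*x^2 + x*(18 - 4*s) + 14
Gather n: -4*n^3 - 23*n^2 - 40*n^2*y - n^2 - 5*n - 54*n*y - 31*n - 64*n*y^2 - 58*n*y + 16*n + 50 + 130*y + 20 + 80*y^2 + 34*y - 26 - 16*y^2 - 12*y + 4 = -4*n^3 + n^2*(-40*y - 24) + n*(-64*y^2 - 112*y - 20) + 64*y^2 + 152*y + 48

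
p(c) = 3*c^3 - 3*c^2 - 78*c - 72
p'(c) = 9*c^2 - 6*c - 78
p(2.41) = -235.41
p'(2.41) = -40.19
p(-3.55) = 32.88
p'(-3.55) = 56.72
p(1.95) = -213.26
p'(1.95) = -55.48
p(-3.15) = 50.16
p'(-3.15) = 30.20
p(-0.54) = -31.23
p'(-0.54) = -72.14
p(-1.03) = 1.88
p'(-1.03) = -62.27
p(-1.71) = 37.61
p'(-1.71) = -41.42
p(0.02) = -73.56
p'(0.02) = -78.12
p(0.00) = -72.00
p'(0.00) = -78.00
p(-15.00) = -9702.00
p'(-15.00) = 2037.00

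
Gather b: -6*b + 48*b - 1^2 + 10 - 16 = 42*b - 7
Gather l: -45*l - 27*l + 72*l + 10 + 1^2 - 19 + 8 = 0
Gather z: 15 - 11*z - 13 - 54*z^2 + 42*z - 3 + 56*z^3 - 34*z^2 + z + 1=56*z^3 - 88*z^2 + 32*z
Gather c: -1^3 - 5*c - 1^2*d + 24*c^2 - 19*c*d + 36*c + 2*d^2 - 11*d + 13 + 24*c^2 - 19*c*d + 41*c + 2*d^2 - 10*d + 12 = 48*c^2 + c*(72 - 38*d) + 4*d^2 - 22*d + 24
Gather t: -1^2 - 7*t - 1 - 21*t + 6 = 4 - 28*t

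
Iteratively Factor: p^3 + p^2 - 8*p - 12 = (p - 3)*(p^2 + 4*p + 4) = (p - 3)*(p + 2)*(p + 2)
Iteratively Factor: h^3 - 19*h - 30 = (h + 3)*(h^2 - 3*h - 10) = (h - 5)*(h + 3)*(h + 2)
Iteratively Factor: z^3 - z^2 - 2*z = (z - 2)*(z^2 + z) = z*(z - 2)*(z + 1)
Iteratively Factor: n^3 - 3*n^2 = (n - 3)*(n^2) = n*(n - 3)*(n)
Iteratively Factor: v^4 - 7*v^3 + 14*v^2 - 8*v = (v - 1)*(v^3 - 6*v^2 + 8*v) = (v - 4)*(v - 1)*(v^2 - 2*v) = (v - 4)*(v - 2)*(v - 1)*(v)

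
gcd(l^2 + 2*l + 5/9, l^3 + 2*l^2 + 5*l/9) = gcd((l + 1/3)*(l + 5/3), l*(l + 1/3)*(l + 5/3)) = l^2 + 2*l + 5/9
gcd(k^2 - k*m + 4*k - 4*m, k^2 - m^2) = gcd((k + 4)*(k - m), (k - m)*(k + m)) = k - m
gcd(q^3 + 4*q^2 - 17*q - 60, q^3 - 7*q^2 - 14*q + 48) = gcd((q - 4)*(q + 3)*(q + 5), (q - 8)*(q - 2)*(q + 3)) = q + 3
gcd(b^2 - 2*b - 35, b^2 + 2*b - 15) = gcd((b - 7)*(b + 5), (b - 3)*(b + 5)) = b + 5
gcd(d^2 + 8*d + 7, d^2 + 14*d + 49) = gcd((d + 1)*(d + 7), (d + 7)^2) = d + 7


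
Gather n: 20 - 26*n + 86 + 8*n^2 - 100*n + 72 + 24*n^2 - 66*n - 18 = 32*n^2 - 192*n + 160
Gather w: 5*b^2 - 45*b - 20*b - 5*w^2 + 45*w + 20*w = 5*b^2 - 65*b - 5*w^2 + 65*w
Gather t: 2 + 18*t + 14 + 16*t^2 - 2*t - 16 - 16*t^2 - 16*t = 0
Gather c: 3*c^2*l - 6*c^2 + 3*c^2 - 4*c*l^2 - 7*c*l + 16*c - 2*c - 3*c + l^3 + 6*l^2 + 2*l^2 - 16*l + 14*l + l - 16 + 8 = c^2*(3*l - 3) + c*(-4*l^2 - 7*l + 11) + l^3 + 8*l^2 - l - 8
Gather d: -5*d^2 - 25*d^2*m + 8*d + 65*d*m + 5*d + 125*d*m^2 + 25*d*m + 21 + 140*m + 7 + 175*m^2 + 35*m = d^2*(-25*m - 5) + d*(125*m^2 + 90*m + 13) + 175*m^2 + 175*m + 28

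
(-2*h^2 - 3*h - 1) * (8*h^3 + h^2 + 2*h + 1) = -16*h^5 - 26*h^4 - 15*h^3 - 9*h^2 - 5*h - 1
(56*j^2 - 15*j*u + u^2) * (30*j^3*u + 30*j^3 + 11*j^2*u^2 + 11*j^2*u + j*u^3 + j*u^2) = 1680*j^5*u + 1680*j^5 + 166*j^4*u^2 + 166*j^4*u - 79*j^3*u^3 - 79*j^3*u^2 - 4*j^2*u^4 - 4*j^2*u^3 + j*u^5 + j*u^4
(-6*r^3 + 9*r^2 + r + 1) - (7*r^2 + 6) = -6*r^3 + 2*r^2 + r - 5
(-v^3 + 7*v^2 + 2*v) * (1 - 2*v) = 2*v^4 - 15*v^3 + 3*v^2 + 2*v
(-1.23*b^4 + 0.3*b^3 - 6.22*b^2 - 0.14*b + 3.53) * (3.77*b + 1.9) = -4.6371*b^5 - 1.206*b^4 - 22.8794*b^3 - 12.3458*b^2 + 13.0421*b + 6.707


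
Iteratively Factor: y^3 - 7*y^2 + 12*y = (y - 3)*(y^2 - 4*y) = (y - 4)*(y - 3)*(y)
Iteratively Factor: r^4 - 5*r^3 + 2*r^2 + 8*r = (r + 1)*(r^3 - 6*r^2 + 8*r) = r*(r + 1)*(r^2 - 6*r + 8) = r*(r - 4)*(r + 1)*(r - 2)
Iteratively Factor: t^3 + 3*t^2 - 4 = (t - 1)*(t^2 + 4*t + 4) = (t - 1)*(t + 2)*(t + 2)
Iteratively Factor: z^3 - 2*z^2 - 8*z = (z - 4)*(z^2 + 2*z) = (z - 4)*(z + 2)*(z)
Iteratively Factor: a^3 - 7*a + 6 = (a - 2)*(a^2 + 2*a - 3) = (a - 2)*(a - 1)*(a + 3)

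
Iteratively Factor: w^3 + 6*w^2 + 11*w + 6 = (w + 3)*(w^2 + 3*w + 2) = (w + 2)*(w + 3)*(w + 1)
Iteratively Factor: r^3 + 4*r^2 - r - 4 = (r + 1)*(r^2 + 3*r - 4) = (r + 1)*(r + 4)*(r - 1)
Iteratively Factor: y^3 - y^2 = (y)*(y^2 - y) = y*(y - 1)*(y)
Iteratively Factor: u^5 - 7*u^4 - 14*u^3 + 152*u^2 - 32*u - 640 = (u - 5)*(u^4 - 2*u^3 - 24*u^2 + 32*u + 128) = (u - 5)*(u - 4)*(u^3 + 2*u^2 - 16*u - 32) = (u - 5)*(u - 4)*(u + 4)*(u^2 - 2*u - 8) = (u - 5)*(u - 4)^2*(u + 4)*(u + 2)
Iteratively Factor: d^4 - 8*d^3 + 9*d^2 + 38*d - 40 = (d + 2)*(d^3 - 10*d^2 + 29*d - 20) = (d - 4)*(d + 2)*(d^2 - 6*d + 5) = (d - 5)*(d - 4)*(d + 2)*(d - 1)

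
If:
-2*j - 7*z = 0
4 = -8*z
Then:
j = 7/4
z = -1/2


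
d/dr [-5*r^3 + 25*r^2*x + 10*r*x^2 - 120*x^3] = -15*r^2 + 50*r*x + 10*x^2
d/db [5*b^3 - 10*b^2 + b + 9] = 15*b^2 - 20*b + 1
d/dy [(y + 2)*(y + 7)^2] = (y + 7)*(3*y + 11)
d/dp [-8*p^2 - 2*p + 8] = -16*p - 2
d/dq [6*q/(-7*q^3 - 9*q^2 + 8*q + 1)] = 6*(14*q^3 + 9*q^2 + 1)/(49*q^6 + 126*q^5 - 31*q^4 - 158*q^3 + 46*q^2 + 16*q + 1)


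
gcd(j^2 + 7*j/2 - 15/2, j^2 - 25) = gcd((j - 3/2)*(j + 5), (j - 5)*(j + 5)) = j + 5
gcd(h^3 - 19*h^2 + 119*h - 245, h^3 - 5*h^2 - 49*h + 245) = h^2 - 12*h + 35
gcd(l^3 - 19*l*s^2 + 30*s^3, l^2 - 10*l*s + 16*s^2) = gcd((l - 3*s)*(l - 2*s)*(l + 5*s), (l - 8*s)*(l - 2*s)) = -l + 2*s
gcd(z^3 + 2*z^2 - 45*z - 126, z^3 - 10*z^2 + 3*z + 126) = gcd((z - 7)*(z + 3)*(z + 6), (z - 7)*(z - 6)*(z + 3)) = z^2 - 4*z - 21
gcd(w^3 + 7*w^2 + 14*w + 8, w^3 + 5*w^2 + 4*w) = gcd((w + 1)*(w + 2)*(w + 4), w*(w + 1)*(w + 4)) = w^2 + 5*w + 4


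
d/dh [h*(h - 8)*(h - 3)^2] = 4*h^3 - 42*h^2 + 114*h - 72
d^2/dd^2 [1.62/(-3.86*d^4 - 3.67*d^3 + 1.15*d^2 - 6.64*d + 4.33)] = ((75.0384*d^2 + 35.6724*d - 3.726)*(3.86*d^4 + 3.67*d^3 - 1.15*d^2 + 6.64*d - 4.33) - 1.62*(15.44*d^3 + 11.01*d^2 - 2.3*d + 6.64)*(30.88*d^3 + 22.02*d^2 - 4.6*d + 13.28))/(3.86*d^4 + 3.67*d^3 - 1.15*d^2 + 6.64*d - 4.33)^3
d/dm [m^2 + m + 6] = 2*m + 1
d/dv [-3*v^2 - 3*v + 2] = -6*v - 3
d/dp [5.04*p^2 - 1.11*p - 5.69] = 10.08*p - 1.11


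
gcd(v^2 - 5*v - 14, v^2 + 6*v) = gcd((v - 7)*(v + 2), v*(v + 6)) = 1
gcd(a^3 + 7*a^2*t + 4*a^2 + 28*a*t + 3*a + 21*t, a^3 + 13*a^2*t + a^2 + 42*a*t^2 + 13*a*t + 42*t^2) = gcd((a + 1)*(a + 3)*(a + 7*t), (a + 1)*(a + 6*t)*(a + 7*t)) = a^2 + 7*a*t + a + 7*t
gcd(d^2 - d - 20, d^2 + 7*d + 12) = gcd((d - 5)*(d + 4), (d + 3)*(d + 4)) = d + 4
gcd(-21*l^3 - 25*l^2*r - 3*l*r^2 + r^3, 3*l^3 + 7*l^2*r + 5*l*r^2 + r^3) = 3*l^2 + 4*l*r + r^2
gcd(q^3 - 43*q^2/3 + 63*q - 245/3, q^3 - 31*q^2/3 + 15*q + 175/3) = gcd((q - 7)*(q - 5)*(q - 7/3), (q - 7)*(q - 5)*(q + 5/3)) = q^2 - 12*q + 35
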